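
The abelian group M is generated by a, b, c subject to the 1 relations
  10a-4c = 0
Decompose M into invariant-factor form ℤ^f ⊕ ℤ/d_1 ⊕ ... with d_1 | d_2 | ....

rank_ℚ(R)=1; free=3−1=2
SNF(R) diag = [2] → torsion [2]

Answer: M ≅ ℤ^2 ⊕ ℤ/2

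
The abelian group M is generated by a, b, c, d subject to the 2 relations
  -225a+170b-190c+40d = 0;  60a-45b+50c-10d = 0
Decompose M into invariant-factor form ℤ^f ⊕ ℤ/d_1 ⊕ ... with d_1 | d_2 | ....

Answer: M ≅ ℤ^2 ⊕ ℤ/5 ⊕ ℤ/5

Derivation:
rank_ℚ(R)=2; free=4−2=2
SNF(R) diag = [5, 5] → torsion [5, 5]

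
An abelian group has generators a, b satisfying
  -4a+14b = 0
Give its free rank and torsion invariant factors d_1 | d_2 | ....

Answer: M ≅ ℤ^1 ⊕ ℤ/2

Derivation:
rank_ℚ(R)=1; free=2−1=1
SNF(R) diag = [2] → torsion [2]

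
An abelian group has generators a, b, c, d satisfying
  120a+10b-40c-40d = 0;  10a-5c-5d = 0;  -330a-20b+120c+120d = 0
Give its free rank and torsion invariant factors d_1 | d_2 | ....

rank_ℚ(R)=3; free=4−3=1
SNF(R) diag = [5, 10, 10] → torsion [5, 10, 10]

Answer: M ≅ ℤ^1 ⊕ ℤ/5 ⊕ ℤ/10 ⊕ ℤ/10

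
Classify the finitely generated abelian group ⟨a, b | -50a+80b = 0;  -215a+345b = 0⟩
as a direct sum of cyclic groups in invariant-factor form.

rank_ℚ(R)=2; free=2−2=0
SNF(R) diag = [5, 10] → torsion [5, 10]

Answer: M ≅ ℤ/5 ⊕ ℤ/10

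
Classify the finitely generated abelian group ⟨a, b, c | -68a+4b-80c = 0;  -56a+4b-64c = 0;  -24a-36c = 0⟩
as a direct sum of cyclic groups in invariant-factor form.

rank_ℚ(R)=3; free=3−3=0
SNF(R) diag = [4, 4, 12] → torsion [4, 4, 12]

Answer: M ≅ ℤ/4 ⊕ ℤ/4 ⊕ ℤ/12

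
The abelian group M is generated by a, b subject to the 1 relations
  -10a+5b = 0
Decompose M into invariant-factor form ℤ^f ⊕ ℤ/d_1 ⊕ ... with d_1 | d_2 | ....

Answer: M ≅ ℤ^1 ⊕ ℤ/5

Derivation:
rank_ℚ(R)=1; free=2−1=1
SNF(R) diag = [5] → torsion [5]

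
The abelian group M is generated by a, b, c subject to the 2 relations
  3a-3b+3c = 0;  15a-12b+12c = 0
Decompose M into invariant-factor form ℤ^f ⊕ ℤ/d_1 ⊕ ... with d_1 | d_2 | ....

Answer: M ≅ ℤ^1 ⊕ ℤ/3 ⊕ ℤ/3

Derivation:
rank_ℚ(R)=2; free=3−2=1
SNF(R) diag = [3, 3] → torsion [3, 3]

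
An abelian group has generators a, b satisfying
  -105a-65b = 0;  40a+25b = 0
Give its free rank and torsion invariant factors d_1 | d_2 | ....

Answer: M ≅ ℤ/5 ⊕ ℤ/5

Derivation:
rank_ℚ(R)=2; free=2−2=0
SNF(R) diag = [5, 5] → torsion [5, 5]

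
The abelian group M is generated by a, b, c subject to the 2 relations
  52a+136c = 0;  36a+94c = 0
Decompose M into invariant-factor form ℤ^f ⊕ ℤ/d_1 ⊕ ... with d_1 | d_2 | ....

rank_ℚ(R)=2; free=3−2=1
SNF(R) diag = [2, 4] → torsion [2, 4]

Answer: M ≅ ℤ^1 ⊕ ℤ/2 ⊕ ℤ/4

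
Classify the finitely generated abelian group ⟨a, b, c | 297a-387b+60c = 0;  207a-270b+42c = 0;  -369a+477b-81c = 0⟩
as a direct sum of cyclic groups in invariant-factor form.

rank_ℚ(R)=3; free=3−3=0
SNF(R) diag = [3, 9, 27] → torsion [3, 9, 27]

Answer: M ≅ ℤ/3 ⊕ ℤ/9 ⊕ ℤ/27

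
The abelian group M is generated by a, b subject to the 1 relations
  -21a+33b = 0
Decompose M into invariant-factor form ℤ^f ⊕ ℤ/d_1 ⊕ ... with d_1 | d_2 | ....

Answer: M ≅ ℤ^1 ⊕ ℤ/3

Derivation:
rank_ℚ(R)=1; free=2−1=1
SNF(R) diag = [3] → torsion [3]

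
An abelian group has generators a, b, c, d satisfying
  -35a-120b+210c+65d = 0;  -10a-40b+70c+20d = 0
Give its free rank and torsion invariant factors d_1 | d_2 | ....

rank_ℚ(R)=2; free=4−2=2
SNF(R) diag = [5, 10] → torsion [5, 10]

Answer: M ≅ ℤ^2 ⊕ ℤ/5 ⊕ ℤ/10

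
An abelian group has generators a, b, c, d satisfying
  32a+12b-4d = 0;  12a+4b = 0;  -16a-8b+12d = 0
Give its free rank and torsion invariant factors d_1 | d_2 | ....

rank_ℚ(R)=3; free=4−3=1
SNF(R) diag = [4, 4, 4] → torsion [4, 4, 4]

Answer: M ≅ ℤ^1 ⊕ ℤ/4 ⊕ ℤ/4 ⊕ ℤ/4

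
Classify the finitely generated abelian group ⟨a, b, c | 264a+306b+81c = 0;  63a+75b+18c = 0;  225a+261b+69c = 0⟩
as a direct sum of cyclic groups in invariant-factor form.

Answer: M ≅ ℤ/3 ⊕ ℤ/3 ⊕ ℤ/6

Derivation:
rank_ℚ(R)=3; free=3−3=0
SNF(R) diag = [3, 3, 6] → torsion [3, 3, 6]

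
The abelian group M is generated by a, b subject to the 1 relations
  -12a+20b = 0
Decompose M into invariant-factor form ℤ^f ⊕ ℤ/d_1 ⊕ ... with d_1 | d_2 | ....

rank_ℚ(R)=1; free=2−1=1
SNF(R) diag = [4] → torsion [4]

Answer: M ≅ ℤ^1 ⊕ ℤ/4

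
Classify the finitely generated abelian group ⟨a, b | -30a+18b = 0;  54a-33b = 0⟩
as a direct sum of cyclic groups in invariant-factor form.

rank_ℚ(R)=2; free=2−2=0
SNF(R) diag = [3, 6] → torsion [3, 6]

Answer: M ≅ ℤ/3 ⊕ ℤ/6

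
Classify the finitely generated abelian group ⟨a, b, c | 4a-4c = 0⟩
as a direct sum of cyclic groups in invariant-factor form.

rank_ℚ(R)=1; free=3−1=2
SNF(R) diag = [4] → torsion [4]

Answer: M ≅ ℤ^2 ⊕ ℤ/4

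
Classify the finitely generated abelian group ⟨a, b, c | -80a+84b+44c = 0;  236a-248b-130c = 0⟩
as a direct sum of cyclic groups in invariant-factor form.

rank_ℚ(R)=2; free=3−2=1
SNF(R) diag = [2, 4] → torsion [2, 4]

Answer: M ≅ ℤ^1 ⊕ ℤ/2 ⊕ ℤ/4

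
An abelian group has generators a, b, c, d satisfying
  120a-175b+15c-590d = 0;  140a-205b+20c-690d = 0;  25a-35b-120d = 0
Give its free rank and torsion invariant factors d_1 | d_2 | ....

rank_ℚ(R)=3; free=4−3=1
SNF(R) diag = [5, 5, 5] → torsion [5, 5, 5]

Answer: M ≅ ℤ^1 ⊕ ℤ/5 ⊕ ℤ/5 ⊕ ℤ/5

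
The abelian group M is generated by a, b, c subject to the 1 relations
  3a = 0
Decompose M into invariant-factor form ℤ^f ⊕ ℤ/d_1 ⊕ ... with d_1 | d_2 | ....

Answer: M ≅ ℤ^2 ⊕ ℤ/3

Derivation:
rank_ℚ(R)=1; free=3−1=2
SNF(R) diag = [3] → torsion [3]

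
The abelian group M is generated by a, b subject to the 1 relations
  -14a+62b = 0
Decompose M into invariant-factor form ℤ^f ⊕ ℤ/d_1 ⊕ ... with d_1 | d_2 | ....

Answer: M ≅ ℤ^1 ⊕ ℤ/2

Derivation:
rank_ℚ(R)=1; free=2−1=1
SNF(R) diag = [2] → torsion [2]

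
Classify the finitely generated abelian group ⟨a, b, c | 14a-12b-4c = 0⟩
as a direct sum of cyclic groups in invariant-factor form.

Answer: M ≅ ℤ^2 ⊕ ℤ/2

Derivation:
rank_ℚ(R)=1; free=3−1=2
SNF(R) diag = [2] → torsion [2]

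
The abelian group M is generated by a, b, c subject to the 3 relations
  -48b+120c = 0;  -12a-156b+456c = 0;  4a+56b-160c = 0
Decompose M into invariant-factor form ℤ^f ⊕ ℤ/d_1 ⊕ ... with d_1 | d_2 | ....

rank_ℚ(R)=3; free=3−3=0
SNF(R) diag = [4, 12, 24] → torsion [4, 12, 24]

Answer: M ≅ ℤ/4 ⊕ ℤ/12 ⊕ ℤ/24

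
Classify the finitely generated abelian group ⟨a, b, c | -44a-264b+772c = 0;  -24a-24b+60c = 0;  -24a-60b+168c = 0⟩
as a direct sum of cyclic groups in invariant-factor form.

Answer: M ≅ ℤ/4 ⊕ ℤ/12 ⊕ ℤ/36

Derivation:
rank_ℚ(R)=3; free=3−3=0
SNF(R) diag = [4, 12, 36] → torsion [4, 12, 36]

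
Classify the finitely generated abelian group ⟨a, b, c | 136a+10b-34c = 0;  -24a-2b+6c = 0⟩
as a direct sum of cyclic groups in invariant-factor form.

rank_ℚ(R)=2; free=3−2=1
SNF(R) diag = [2, 4] → torsion [2, 4]

Answer: M ≅ ℤ^1 ⊕ ℤ/2 ⊕ ℤ/4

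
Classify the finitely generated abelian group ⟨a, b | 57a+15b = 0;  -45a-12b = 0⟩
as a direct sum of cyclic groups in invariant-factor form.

rank_ℚ(R)=2; free=2−2=0
SNF(R) diag = [3, 3] → torsion [3, 3]

Answer: M ≅ ℤ/3 ⊕ ℤ/3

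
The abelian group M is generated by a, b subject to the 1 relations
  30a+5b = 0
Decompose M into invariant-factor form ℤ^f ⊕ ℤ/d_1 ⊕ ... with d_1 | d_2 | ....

Answer: M ≅ ℤ^1 ⊕ ℤ/5

Derivation:
rank_ℚ(R)=1; free=2−1=1
SNF(R) diag = [5] → torsion [5]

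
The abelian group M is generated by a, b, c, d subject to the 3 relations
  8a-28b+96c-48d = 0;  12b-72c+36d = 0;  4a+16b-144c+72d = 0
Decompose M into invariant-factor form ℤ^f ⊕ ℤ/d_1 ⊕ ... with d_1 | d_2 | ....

Answer: M ≅ ℤ^1 ⊕ ℤ/4 ⊕ ℤ/12 ⊕ ℤ/12

Derivation:
rank_ℚ(R)=3; free=4−3=1
SNF(R) diag = [4, 12, 12] → torsion [4, 12, 12]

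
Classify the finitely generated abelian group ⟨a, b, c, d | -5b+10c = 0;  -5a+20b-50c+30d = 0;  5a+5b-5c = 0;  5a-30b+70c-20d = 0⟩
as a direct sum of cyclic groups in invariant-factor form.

rank_ℚ(R)=4; free=4−4=0
SNF(R) diag = [5, 5, 5, 10] → torsion [5, 5, 5, 10]

Answer: M ≅ ℤ/5 ⊕ ℤ/5 ⊕ ℤ/5 ⊕ ℤ/10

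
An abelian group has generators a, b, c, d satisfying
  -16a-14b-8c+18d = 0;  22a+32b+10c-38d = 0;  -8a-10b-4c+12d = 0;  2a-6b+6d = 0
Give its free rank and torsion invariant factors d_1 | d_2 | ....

rank_ℚ(R)=4; free=4−4=0
SNF(R) diag = [2, 2, 2, 6] → torsion [2, 2, 2, 6]

Answer: M ≅ ℤ/2 ⊕ ℤ/2 ⊕ ℤ/2 ⊕ ℤ/6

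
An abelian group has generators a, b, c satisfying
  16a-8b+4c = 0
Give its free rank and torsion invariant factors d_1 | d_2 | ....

Answer: M ≅ ℤ^2 ⊕ ℤ/4

Derivation:
rank_ℚ(R)=1; free=3−1=2
SNF(R) diag = [4] → torsion [4]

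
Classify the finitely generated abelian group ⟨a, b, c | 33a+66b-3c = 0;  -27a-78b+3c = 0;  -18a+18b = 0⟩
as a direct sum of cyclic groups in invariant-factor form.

Answer: M ≅ ℤ/3 ⊕ ℤ/6 ⊕ ℤ/18

Derivation:
rank_ℚ(R)=3; free=3−3=0
SNF(R) diag = [3, 6, 18] → torsion [3, 6, 18]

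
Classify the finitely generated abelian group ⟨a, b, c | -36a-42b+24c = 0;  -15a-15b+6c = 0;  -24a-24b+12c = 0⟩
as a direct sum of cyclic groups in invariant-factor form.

rank_ℚ(R)=3; free=3−3=0
SNF(R) diag = [3, 6, 12] → torsion [3, 6, 12]

Answer: M ≅ ℤ/3 ⊕ ℤ/6 ⊕ ℤ/12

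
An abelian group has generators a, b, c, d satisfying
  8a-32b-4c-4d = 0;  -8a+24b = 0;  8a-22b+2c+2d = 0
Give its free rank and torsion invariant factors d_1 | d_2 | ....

rank_ℚ(R)=3; free=4−3=1
SNF(R) diag = [2, 4, 8] → torsion [2, 4, 8]

Answer: M ≅ ℤ^1 ⊕ ℤ/2 ⊕ ℤ/4 ⊕ ℤ/8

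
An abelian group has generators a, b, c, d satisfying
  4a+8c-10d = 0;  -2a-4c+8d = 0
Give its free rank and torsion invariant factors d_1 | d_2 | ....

rank_ℚ(R)=2; free=4−2=2
SNF(R) diag = [2, 6] → torsion [2, 6]

Answer: M ≅ ℤ^2 ⊕ ℤ/2 ⊕ ℤ/6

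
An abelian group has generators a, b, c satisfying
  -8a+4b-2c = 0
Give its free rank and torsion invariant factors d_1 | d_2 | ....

Answer: M ≅ ℤ^2 ⊕ ℤ/2

Derivation:
rank_ℚ(R)=1; free=3−1=2
SNF(R) diag = [2] → torsion [2]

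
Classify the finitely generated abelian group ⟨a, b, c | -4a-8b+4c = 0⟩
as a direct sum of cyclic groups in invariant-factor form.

rank_ℚ(R)=1; free=3−1=2
SNF(R) diag = [4] → torsion [4]

Answer: M ≅ ℤ^2 ⊕ ℤ/4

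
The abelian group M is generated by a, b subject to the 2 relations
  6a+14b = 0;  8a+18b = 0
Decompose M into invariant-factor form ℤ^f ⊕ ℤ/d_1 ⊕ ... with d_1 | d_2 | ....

rank_ℚ(R)=2; free=2−2=0
SNF(R) diag = [2, 2] → torsion [2, 2]

Answer: M ≅ ℤ/2 ⊕ ℤ/2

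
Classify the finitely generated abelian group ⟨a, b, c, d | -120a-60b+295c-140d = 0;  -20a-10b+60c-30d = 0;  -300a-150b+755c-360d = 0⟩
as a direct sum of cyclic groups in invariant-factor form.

Answer: M ≅ ℤ^1 ⊕ ℤ/5 ⊕ ℤ/10 ⊕ ℤ/10

Derivation:
rank_ℚ(R)=3; free=4−3=1
SNF(R) diag = [5, 10, 10] → torsion [5, 10, 10]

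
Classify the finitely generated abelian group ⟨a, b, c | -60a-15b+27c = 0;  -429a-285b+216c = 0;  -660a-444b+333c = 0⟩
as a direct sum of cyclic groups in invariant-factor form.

Answer: M ≅ ℤ/3 ⊕ ℤ/9 ⊕ ℤ/9

Derivation:
rank_ℚ(R)=3; free=3−3=0
SNF(R) diag = [3, 9, 9] → torsion [3, 9, 9]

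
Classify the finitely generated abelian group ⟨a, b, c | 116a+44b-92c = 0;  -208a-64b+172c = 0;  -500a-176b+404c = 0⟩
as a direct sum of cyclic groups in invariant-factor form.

Answer: M ≅ ℤ/4 ⊕ ℤ/12 ⊕ ℤ/36

Derivation:
rank_ℚ(R)=3; free=3−3=0
SNF(R) diag = [4, 12, 36] → torsion [4, 12, 36]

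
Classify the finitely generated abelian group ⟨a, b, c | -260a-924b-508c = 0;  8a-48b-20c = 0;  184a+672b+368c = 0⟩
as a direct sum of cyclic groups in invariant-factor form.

Answer: M ≅ ℤ/4 ⊕ ℤ/12 ⊕ ℤ/24

Derivation:
rank_ℚ(R)=3; free=3−3=0
SNF(R) diag = [4, 12, 24] → torsion [4, 12, 24]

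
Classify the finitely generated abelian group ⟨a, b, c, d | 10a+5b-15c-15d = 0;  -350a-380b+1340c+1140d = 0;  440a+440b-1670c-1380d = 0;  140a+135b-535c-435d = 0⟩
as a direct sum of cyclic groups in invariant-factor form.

Answer: M ≅ ℤ/5 ⊕ ℤ/10 ⊕ ℤ/30 ⊕ ℤ/90

Derivation:
rank_ℚ(R)=4; free=4−4=0
SNF(R) diag = [5, 10, 30, 90] → torsion [5, 10, 30, 90]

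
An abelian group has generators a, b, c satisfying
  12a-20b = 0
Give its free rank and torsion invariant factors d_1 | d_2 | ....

rank_ℚ(R)=1; free=3−1=2
SNF(R) diag = [4] → torsion [4]

Answer: M ≅ ℤ^2 ⊕ ℤ/4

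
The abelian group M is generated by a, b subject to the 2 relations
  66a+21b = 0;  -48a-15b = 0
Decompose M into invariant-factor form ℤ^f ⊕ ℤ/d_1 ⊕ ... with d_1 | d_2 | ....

rank_ℚ(R)=2; free=2−2=0
SNF(R) diag = [3, 6] → torsion [3, 6]

Answer: M ≅ ℤ/3 ⊕ ℤ/6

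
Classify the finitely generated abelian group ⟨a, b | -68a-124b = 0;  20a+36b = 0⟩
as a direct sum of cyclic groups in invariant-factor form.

Answer: M ≅ ℤ/4 ⊕ ℤ/8

Derivation:
rank_ℚ(R)=2; free=2−2=0
SNF(R) diag = [4, 8] → torsion [4, 8]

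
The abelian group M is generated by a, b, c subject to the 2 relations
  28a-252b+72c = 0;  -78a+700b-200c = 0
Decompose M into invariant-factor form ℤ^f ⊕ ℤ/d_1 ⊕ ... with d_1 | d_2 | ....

rank_ℚ(R)=2; free=3−2=1
SNF(R) diag = [2, 4] → torsion [2, 4]

Answer: M ≅ ℤ^1 ⊕ ℤ/2 ⊕ ℤ/4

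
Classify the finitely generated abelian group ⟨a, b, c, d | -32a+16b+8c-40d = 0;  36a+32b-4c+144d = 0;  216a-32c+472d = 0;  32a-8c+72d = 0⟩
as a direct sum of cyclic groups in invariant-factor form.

rank_ℚ(R)=4; free=4−4=0
SNF(R) diag = [4, 8, 16, 48] → torsion [4, 8, 16, 48]

Answer: M ≅ ℤ/4 ⊕ ℤ/8 ⊕ ℤ/16 ⊕ ℤ/48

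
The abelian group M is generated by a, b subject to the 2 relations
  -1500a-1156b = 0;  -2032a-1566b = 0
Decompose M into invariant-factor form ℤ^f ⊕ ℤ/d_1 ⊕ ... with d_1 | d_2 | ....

rank_ℚ(R)=2; free=2−2=0
SNF(R) diag = [2, 4] → torsion [2, 4]

Answer: M ≅ ℤ/2 ⊕ ℤ/4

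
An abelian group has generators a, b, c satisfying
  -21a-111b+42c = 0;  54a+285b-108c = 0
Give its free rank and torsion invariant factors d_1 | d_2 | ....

rank_ℚ(R)=2; free=3−2=1
SNF(R) diag = [3, 3] → torsion [3, 3]

Answer: M ≅ ℤ^1 ⊕ ℤ/3 ⊕ ℤ/3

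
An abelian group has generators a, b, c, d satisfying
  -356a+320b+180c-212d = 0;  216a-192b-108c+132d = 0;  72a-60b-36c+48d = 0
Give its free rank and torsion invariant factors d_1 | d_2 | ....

rank_ℚ(R)=3; free=4−3=1
SNF(R) diag = [4, 12, 36] → torsion [4, 12, 36]

Answer: M ≅ ℤ^1 ⊕ ℤ/4 ⊕ ℤ/12 ⊕ ℤ/36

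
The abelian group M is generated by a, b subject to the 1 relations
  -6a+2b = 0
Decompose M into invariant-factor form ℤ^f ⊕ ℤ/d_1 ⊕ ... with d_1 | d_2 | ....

rank_ℚ(R)=1; free=2−1=1
SNF(R) diag = [2] → torsion [2]

Answer: M ≅ ℤ^1 ⊕ ℤ/2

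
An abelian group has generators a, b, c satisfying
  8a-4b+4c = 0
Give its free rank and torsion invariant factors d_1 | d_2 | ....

rank_ℚ(R)=1; free=3−1=2
SNF(R) diag = [4] → torsion [4]

Answer: M ≅ ℤ^2 ⊕ ℤ/4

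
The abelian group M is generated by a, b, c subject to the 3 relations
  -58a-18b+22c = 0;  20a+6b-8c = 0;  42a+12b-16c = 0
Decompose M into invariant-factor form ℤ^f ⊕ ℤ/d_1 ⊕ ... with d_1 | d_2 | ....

Answer: M ≅ ℤ/2 ⊕ ℤ/2 ⊕ ℤ/6

Derivation:
rank_ℚ(R)=3; free=3−3=0
SNF(R) diag = [2, 2, 6] → torsion [2, 2, 6]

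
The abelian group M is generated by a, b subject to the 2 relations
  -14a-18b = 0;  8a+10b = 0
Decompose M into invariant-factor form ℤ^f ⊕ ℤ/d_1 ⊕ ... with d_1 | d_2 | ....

rank_ℚ(R)=2; free=2−2=0
SNF(R) diag = [2, 2] → torsion [2, 2]

Answer: M ≅ ℤ/2 ⊕ ℤ/2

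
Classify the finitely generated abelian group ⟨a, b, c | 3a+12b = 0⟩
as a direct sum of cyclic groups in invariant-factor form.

rank_ℚ(R)=1; free=3−1=2
SNF(R) diag = [3] → torsion [3]

Answer: M ≅ ℤ^2 ⊕ ℤ/3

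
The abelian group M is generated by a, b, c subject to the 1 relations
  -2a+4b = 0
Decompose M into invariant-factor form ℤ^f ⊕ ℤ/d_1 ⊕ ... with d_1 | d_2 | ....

Answer: M ≅ ℤ^2 ⊕ ℤ/2

Derivation:
rank_ℚ(R)=1; free=3−1=2
SNF(R) diag = [2] → torsion [2]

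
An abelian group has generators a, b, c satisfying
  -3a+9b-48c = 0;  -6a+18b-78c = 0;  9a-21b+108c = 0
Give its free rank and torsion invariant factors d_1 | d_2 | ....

rank_ℚ(R)=3; free=3−3=0
SNF(R) diag = [3, 6, 18] → torsion [3, 6, 18]

Answer: M ≅ ℤ/3 ⊕ ℤ/6 ⊕ ℤ/18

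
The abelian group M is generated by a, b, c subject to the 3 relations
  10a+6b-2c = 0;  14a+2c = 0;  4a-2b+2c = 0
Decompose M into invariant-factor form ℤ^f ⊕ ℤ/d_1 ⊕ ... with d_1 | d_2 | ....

Answer: M ≅ ℤ/2 ⊕ ℤ/2 ⊕ ℤ/6

Derivation:
rank_ℚ(R)=3; free=3−3=0
SNF(R) diag = [2, 2, 6] → torsion [2, 2, 6]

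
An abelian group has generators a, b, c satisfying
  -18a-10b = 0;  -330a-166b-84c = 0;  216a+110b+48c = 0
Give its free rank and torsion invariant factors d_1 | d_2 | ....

Answer: M ≅ ℤ/2 ⊕ ℤ/6 ⊕ ℤ/12

Derivation:
rank_ℚ(R)=3; free=3−3=0
SNF(R) diag = [2, 6, 12] → torsion [2, 6, 12]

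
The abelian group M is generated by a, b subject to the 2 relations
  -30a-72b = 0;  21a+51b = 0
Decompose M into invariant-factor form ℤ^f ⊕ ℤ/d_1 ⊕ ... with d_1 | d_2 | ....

Answer: M ≅ ℤ/3 ⊕ ℤ/6

Derivation:
rank_ℚ(R)=2; free=2−2=0
SNF(R) diag = [3, 6] → torsion [3, 6]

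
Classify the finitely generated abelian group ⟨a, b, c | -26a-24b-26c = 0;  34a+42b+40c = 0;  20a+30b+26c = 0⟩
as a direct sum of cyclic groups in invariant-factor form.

Answer: M ≅ ℤ/2 ⊕ ℤ/6 ⊕ ℤ/12

Derivation:
rank_ℚ(R)=3; free=3−3=0
SNF(R) diag = [2, 6, 12] → torsion [2, 6, 12]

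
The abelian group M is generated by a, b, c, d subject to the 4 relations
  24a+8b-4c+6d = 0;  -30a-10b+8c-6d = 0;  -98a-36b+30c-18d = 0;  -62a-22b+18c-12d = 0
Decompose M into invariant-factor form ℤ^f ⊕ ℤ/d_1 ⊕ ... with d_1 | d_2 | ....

rank_ℚ(R)=4; free=4−4=0
SNF(R) diag = [2, 2, 2, 6] → torsion [2, 2, 2, 6]

Answer: M ≅ ℤ/2 ⊕ ℤ/2 ⊕ ℤ/2 ⊕ ℤ/6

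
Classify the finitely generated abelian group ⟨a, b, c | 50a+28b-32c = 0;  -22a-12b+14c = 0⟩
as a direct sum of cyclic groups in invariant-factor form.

Answer: M ≅ ℤ^1 ⊕ ℤ/2 ⊕ ℤ/2

Derivation:
rank_ℚ(R)=2; free=3−2=1
SNF(R) diag = [2, 2] → torsion [2, 2]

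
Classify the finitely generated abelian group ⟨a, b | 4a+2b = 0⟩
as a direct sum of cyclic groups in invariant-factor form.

rank_ℚ(R)=1; free=2−1=1
SNF(R) diag = [2] → torsion [2]

Answer: M ≅ ℤ^1 ⊕ ℤ/2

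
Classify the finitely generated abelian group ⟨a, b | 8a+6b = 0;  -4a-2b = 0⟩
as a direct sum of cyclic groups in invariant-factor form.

Answer: M ≅ ℤ/2 ⊕ ℤ/4

Derivation:
rank_ℚ(R)=2; free=2−2=0
SNF(R) diag = [2, 4] → torsion [2, 4]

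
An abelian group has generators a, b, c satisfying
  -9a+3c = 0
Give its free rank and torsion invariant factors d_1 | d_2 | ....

rank_ℚ(R)=1; free=3−1=2
SNF(R) diag = [3] → torsion [3]

Answer: M ≅ ℤ^2 ⊕ ℤ/3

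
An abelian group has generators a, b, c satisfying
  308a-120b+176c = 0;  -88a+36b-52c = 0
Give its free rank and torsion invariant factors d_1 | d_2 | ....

rank_ℚ(R)=2; free=3−2=1
SNF(R) diag = [4, 12] → torsion [4, 12]

Answer: M ≅ ℤ^1 ⊕ ℤ/4 ⊕ ℤ/12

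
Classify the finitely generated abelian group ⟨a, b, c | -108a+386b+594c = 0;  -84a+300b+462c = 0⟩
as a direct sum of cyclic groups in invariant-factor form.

rank_ℚ(R)=2; free=3−2=1
SNF(R) diag = [2, 6] → torsion [2, 6]

Answer: M ≅ ℤ^1 ⊕ ℤ/2 ⊕ ℤ/6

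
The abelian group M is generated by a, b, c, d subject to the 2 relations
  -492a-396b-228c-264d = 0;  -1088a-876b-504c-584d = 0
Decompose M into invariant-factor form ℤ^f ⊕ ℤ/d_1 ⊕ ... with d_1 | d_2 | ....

rank_ℚ(R)=2; free=4−2=2
SNF(R) diag = [4, 12] → torsion [4, 12]

Answer: M ≅ ℤ^2 ⊕ ℤ/4 ⊕ ℤ/12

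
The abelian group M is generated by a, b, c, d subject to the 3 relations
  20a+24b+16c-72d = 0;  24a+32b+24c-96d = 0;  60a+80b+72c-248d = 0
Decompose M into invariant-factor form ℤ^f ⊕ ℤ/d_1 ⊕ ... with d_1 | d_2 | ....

rank_ℚ(R)=3; free=4−3=1
SNF(R) diag = [4, 8, 8] → torsion [4, 8, 8]

Answer: M ≅ ℤ^1 ⊕ ℤ/4 ⊕ ℤ/8 ⊕ ℤ/8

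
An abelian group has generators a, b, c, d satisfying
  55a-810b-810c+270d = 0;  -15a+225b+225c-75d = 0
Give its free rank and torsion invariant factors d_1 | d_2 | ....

Answer: M ≅ ℤ^2 ⊕ ℤ/5 ⊕ ℤ/15

Derivation:
rank_ℚ(R)=2; free=4−2=2
SNF(R) diag = [5, 15] → torsion [5, 15]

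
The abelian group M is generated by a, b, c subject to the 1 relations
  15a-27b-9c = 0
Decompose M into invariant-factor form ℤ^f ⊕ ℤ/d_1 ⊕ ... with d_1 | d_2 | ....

rank_ℚ(R)=1; free=3−1=2
SNF(R) diag = [3] → torsion [3]

Answer: M ≅ ℤ^2 ⊕ ℤ/3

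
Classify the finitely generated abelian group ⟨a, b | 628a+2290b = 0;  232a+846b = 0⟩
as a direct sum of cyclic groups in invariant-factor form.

Answer: M ≅ ℤ/2 ⊕ ℤ/4

Derivation:
rank_ℚ(R)=2; free=2−2=0
SNF(R) diag = [2, 4] → torsion [2, 4]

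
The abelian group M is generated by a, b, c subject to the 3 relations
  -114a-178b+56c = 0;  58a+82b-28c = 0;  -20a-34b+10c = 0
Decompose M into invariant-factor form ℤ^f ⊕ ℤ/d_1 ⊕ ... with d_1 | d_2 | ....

Answer: M ≅ ℤ/2 ⊕ ℤ/2 ⊕ ℤ/4

Derivation:
rank_ℚ(R)=3; free=3−3=0
SNF(R) diag = [2, 2, 4] → torsion [2, 2, 4]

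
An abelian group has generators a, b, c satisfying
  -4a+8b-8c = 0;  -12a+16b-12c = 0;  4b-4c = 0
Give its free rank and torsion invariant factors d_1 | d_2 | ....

rank_ℚ(R)=3; free=3−3=0
SNF(R) diag = [4, 4, 4] → torsion [4, 4, 4]

Answer: M ≅ ℤ/4 ⊕ ℤ/4 ⊕ ℤ/4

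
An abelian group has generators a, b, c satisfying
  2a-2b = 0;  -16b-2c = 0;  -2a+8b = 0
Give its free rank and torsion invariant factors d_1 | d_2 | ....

Answer: M ≅ ℤ/2 ⊕ ℤ/2 ⊕ ℤ/6

Derivation:
rank_ℚ(R)=3; free=3−3=0
SNF(R) diag = [2, 2, 6] → torsion [2, 2, 6]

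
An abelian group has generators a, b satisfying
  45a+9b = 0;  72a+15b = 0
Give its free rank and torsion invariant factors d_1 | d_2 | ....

Answer: M ≅ ℤ/3 ⊕ ℤ/9

Derivation:
rank_ℚ(R)=2; free=2−2=0
SNF(R) diag = [3, 9] → torsion [3, 9]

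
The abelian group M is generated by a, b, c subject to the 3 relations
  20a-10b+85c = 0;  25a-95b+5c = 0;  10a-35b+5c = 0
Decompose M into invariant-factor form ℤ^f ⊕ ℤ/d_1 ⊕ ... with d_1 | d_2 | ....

Answer: M ≅ ℤ/5 ⊕ ℤ/15 ⊕ ℤ/15

Derivation:
rank_ℚ(R)=3; free=3−3=0
SNF(R) diag = [5, 15, 15] → torsion [5, 15, 15]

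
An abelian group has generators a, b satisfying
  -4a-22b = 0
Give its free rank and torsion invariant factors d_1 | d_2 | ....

rank_ℚ(R)=1; free=2−1=1
SNF(R) diag = [2] → torsion [2]

Answer: M ≅ ℤ^1 ⊕ ℤ/2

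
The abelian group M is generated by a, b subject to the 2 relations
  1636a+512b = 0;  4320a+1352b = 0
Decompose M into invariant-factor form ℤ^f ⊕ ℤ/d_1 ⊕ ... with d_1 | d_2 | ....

Answer: M ≅ ℤ/4 ⊕ ℤ/8

Derivation:
rank_ℚ(R)=2; free=2−2=0
SNF(R) diag = [4, 8] → torsion [4, 8]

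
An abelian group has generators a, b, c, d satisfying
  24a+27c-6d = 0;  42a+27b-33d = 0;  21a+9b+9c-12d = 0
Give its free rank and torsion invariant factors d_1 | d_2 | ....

Answer: M ≅ ℤ^1 ⊕ ℤ/3 ⊕ ℤ/9 ⊕ ℤ/9

Derivation:
rank_ℚ(R)=3; free=4−3=1
SNF(R) diag = [3, 9, 9] → torsion [3, 9, 9]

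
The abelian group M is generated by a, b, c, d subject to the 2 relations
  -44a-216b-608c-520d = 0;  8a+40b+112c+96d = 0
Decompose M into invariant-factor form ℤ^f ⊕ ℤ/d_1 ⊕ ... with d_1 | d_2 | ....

rank_ℚ(R)=2; free=4−2=2
SNF(R) diag = [4, 8] → torsion [4, 8]

Answer: M ≅ ℤ^2 ⊕ ℤ/4 ⊕ ℤ/8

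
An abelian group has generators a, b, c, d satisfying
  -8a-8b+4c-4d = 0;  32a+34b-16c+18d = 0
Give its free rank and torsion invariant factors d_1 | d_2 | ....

Answer: M ≅ ℤ^2 ⊕ ℤ/2 ⊕ ℤ/4

Derivation:
rank_ℚ(R)=2; free=4−2=2
SNF(R) diag = [2, 4] → torsion [2, 4]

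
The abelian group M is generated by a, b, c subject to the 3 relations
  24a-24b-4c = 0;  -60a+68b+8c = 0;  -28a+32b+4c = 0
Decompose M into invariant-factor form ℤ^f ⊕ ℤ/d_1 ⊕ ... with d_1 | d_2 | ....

Answer: M ≅ ℤ/4 ⊕ ℤ/4 ⊕ ℤ/4

Derivation:
rank_ℚ(R)=3; free=3−3=0
SNF(R) diag = [4, 4, 4] → torsion [4, 4, 4]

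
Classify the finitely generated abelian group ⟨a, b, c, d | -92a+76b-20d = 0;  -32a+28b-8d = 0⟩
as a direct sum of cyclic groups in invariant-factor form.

rank_ℚ(R)=2; free=4−2=2
SNF(R) diag = [4, 12] → torsion [4, 12]

Answer: M ≅ ℤ^2 ⊕ ℤ/4 ⊕ ℤ/12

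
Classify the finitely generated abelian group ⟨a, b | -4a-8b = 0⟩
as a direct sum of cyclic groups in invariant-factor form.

rank_ℚ(R)=1; free=2−1=1
SNF(R) diag = [4] → torsion [4]

Answer: M ≅ ℤ^1 ⊕ ℤ/4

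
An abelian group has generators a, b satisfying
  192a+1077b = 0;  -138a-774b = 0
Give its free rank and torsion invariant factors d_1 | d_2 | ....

rank_ℚ(R)=2; free=2−2=0
SNF(R) diag = [3, 6] → torsion [3, 6]

Answer: M ≅ ℤ/3 ⊕ ℤ/6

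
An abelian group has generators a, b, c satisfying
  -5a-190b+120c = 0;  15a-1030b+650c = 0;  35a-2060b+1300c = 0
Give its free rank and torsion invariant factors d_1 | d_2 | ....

rank_ℚ(R)=3; free=3−3=0
SNF(R) diag = [5, 10, 10] → torsion [5, 10, 10]

Answer: M ≅ ℤ/5 ⊕ ℤ/10 ⊕ ℤ/10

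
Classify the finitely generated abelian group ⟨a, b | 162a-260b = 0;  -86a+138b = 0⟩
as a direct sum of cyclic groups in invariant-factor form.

rank_ℚ(R)=2; free=2−2=0
SNF(R) diag = [2, 2] → torsion [2, 2]

Answer: M ≅ ℤ/2 ⊕ ℤ/2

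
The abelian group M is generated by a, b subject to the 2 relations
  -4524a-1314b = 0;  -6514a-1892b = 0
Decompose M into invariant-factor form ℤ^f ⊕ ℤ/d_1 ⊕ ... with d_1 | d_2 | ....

rank_ℚ(R)=2; free=2−2=0
SNF(R) diag = [2, 6] → torsion [2, 6]

Answer: M ≅ ℤ/2 ⊕ ℤ/6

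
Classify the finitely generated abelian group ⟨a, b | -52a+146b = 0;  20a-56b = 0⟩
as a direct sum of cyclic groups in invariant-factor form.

rank_ℚ(R)=2; free=2−2=0
SNF(R) diag = [2, 4] → torsion [2, 4]

Answer: M ≅ ℤ/2 ⊕ ℤ/4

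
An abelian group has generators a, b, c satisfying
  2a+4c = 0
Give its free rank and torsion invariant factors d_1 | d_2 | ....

Answer: M ≅ ℤ^2 ⊕ ℤ/2

Derivation:
rank_ℚ(R)=1; free=3−1=2
SNF(R) diag = [2] → torsion [2]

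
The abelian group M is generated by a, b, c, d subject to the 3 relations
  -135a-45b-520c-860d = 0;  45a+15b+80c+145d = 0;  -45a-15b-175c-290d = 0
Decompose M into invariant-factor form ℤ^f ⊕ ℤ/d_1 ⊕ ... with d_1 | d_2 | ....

rank_ℚ(R)=3; free=4−3=1
SNF(R) diag = [5, 15, 45] → torsion [5, 15, 45]

Answer: M ≅ ℤ^1 ⊕ ℤ/5 ⊕ ℤ/15 ⊕ ℤ/45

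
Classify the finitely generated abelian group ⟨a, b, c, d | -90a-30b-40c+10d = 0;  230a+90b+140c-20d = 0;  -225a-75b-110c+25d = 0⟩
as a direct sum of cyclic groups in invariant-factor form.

rank_ℚ(R)=3; free=4−3=1
SNF(R) diag = [5, 10, 20] → torsion [5, 10, 20]

Answer: M ≅ ℤ^1 ⊕ ℤ/5 ⊕ ℤ/10 ⊕ ℤ/20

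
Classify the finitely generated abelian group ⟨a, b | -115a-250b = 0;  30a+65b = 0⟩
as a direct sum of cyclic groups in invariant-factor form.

Answer: M ≅ ℤ/5 ⊕ ℤ/5

Derivation:
rank_ℚ(R)=2; free=2−2=0
SNF(R) diag = [5, 5] → torsion [5, 5]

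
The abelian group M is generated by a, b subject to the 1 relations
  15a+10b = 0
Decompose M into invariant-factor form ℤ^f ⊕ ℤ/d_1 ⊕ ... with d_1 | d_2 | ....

rank_ℚ(R)=1; free=2−1=1
SNF(R) diag = [5] → torsion [5]

Answer: M ≅ ℤ^1 ⊕ ℤ/5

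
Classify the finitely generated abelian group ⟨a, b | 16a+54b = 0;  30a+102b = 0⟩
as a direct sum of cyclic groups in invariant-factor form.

rank_ℚ(R)=2; free=2−2=0
SNF(R) diag = [2, 6] → torsion [2, 6]

Answer: M ≅ ℤ/2 ⊕ ℤ/6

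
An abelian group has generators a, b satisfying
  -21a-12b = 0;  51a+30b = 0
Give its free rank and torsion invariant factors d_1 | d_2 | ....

Answer: M ≅ ℤ/3 ⊕ ℤ/6

Derivation:
rank_ℚ(R)=2; free=2−2=0
SNF(R) diag = [3, 6] → torsion [3, 6]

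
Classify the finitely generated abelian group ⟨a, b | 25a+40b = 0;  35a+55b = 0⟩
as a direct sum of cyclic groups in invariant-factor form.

rank_ℚ(R)=2; free=2−2=0
SNF(R) diag = [5, 5] → torsion [5, 5]

Answer: M ≅ ℤ/5 ⊕ ℤ/5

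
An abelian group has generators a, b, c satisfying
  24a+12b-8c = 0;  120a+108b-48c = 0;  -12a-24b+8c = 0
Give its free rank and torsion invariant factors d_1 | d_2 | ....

rank_ℚ(R)=3; free=3−3=0
SNF(R) diag = [4, 12, 24] → torsion [4, 12, 24]

Answer: M ≅ ℤ/4 ⊕ ℤ/12 ⊕ ℤ/24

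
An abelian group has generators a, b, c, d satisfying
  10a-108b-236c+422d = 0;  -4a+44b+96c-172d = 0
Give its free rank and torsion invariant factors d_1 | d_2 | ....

Answer: M ≅ ℤ^2 ⊕ ℤ/2 ⊕ ℤ/4

Derivation:
rank_ℚ(R)=2; free=4−2=2
SNF(R) diag = [2, 4] → torsion [2, 4]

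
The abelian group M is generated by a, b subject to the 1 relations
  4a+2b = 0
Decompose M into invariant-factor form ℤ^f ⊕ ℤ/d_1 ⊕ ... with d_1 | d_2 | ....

Answer: M ≅ ℤ^1 ⊕ ℤ/2

Derivation:
rank_ℚ(R)=1; free=2−1=1
SNF(R) diag = [2] → torsion [2]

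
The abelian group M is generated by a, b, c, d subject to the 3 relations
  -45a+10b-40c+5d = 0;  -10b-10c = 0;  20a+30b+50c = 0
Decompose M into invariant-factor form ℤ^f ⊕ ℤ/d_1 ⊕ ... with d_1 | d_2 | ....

rank_ℚ(R)=3; free=4−3=1
SNF(R) diag = [5, 10, 20] → torsion [5, 10, 20]

Answer: M ≅ ℤ^1 ⊕ ℤ/5 ⊕ ℤ/10 ⊕ ℤ/20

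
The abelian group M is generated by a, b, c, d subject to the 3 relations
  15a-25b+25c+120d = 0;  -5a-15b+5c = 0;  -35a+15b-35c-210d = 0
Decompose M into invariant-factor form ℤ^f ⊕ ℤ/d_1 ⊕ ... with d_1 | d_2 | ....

Answer: M ≅ ℤ^1 ⊕ ℤ/5 ⊕ ℤ/10 ⊕ ℤ/10

Derivation:
rank_ℚ(R)=3; free=4−3=1
SNF(R) diag = [5, 10, 10] → torsion [5, 10, 10]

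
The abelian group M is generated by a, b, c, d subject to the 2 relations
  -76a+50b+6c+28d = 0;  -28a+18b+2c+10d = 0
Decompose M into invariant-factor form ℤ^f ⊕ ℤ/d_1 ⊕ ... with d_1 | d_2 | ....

Answer: M ≅ ℤ^2 ⊕ ℤ/2 ⊕ ℤ/2

Derivation:
rank_ℚ(R)=2; free=4−2=2
SNF(R) diag = [2, 2] → torsion [2, 2]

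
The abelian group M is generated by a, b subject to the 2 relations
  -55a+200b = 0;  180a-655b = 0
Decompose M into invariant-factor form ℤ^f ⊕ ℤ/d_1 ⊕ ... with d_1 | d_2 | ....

rank_ℚ(R)=2; free=2−2=0
SNF(R) diag = [5, 5] → torsion [5, 5]

Answer: M ≅ ℤ/5 ⊕ ℤ/5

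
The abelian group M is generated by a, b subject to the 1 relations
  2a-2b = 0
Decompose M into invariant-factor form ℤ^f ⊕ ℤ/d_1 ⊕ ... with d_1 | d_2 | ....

Answer: M ≅ ℤ^1 ⊕ ℤ/2

Derivation:
rank_ℚ(R)=1; free=2−1=1
SNF(R) diag = [2] → torsion [2]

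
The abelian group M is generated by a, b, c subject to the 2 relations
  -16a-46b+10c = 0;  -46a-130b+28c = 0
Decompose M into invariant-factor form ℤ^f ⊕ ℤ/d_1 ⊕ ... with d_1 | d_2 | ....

Answer: M ≅ ℤ^1 ⊕ ℤ/2 ⊕ ℤ/6

Derivation:
rank_ℚ(R)=2; free=3−2=1
SNF(R) diag = [2, 6] → torsion [2, 6]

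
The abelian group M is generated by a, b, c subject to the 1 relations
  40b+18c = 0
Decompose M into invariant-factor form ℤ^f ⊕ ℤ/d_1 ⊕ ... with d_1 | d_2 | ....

Answer: M ≅ ℤ^2 ⊕ ℤ/2

Derivation:
rank_ℚ(R)=1; free=3−1=2
SNF(R) diag = [2] → torsion [2]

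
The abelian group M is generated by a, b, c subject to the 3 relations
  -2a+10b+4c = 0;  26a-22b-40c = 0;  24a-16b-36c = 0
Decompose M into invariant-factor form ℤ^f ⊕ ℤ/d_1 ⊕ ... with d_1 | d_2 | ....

rank_ℚ(R)=3; free=3−3=0
SNF(R) diag = [2, 4, 12] → torsion [2, 4, 12]

Answer: M ≅ ℤ/2 ⊕ ℤ/4 ⊕ ℤ/12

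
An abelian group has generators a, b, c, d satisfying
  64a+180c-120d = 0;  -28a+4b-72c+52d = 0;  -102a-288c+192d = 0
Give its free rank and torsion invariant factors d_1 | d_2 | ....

rank_ℚ(R)=3; free=4−3=1
SNF(R) diag = [2, 4, 12] → torsion [2, 4, 12]

Answer: M ≅ ℤ^1 ⊕ ℤ/2 ⊕ ℤ/4 ⊕ ℤ/12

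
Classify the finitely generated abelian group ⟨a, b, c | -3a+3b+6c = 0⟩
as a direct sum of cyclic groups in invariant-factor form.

Answer: M ≅ ℤ^2 ⊕ ℤ/3

Derivation:
rank_ℚ(R)=1; free=3−1=2
SNF(R) diag = [3] → torsion [3]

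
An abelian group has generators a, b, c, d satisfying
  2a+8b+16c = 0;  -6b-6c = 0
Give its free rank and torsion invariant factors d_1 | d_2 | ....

Answer: M ≅ ℤ^2 ⊕ ℤ/2 ⊕ ℤ/6

Derivation:
rank_ℚ(R)=2; free=4−2=2
SNF(R) diag = [2, 6] → torsion [2, 6]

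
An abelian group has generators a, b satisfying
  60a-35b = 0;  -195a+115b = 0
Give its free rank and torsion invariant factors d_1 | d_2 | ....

Answer: M ≅ ℤ/5 ⊕ ℤ/15

Derivation:
rank_ℚ(R)=2; free=2−2=0
SNF(R) diag = [5, 15] → torsion [5, 15]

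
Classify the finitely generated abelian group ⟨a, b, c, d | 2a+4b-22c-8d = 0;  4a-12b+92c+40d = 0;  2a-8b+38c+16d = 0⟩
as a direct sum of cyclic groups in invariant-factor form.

Answer: M ≅ ℤ^1 ⊕ ℤ/2 ⊕ ℤ/4 ⊕ ℤ/12

Derivation:
rank_ℚ(R)=3; free=4−3=1
SNF(R) diag = [2, 4, 12] → torsion [2, 4, 12]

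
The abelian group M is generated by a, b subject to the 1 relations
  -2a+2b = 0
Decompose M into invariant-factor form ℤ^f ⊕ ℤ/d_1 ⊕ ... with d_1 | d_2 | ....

Answer: M ≅ ℤ^1 ⊕ ℤ/2

Derivation:
rank_ℚ(R)=1; free=2−1=1
SNF(R) diag = [2] → torsion [2]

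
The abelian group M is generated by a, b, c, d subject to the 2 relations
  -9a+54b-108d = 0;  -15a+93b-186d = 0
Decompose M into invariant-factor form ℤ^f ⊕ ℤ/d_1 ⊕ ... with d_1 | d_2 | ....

Answer: M ≅ ℤ^2 ⊕ ℤ/3 ⊕ ℤ/9

Derivation:
rank_ℚ(R)=2; free=4−2=2
SNF(R) diag = [3, 9] → torsion [3, 9]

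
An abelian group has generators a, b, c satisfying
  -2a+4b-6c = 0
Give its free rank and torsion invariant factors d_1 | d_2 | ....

rank_ℚ(R)=1; free=3−1=2
SNF(R) diag = [2] → torsion [2]

Answer: M ≅ ℤ^2 ⊕ ℤ/2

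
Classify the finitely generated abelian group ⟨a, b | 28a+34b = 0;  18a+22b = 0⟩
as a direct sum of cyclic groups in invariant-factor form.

Answer: M ≅ ℤ/2 ⊕ ℤ/2

Derivation:
rank_ℚ(R)=2; free=2−2=0
SNF(R) diag = [2, 2] → torsion [2, 2]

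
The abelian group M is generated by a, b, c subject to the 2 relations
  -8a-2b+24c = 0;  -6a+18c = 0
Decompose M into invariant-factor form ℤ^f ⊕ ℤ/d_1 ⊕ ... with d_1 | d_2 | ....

Answer: M ≅ ℤ^1 ⊕ ℤ/2 ⊕ ℤ/6

Derivation:
rank_ℚ(R)=2; free=3−2=1
SNF(R) diag = [2, 6] → torsion [2, 6]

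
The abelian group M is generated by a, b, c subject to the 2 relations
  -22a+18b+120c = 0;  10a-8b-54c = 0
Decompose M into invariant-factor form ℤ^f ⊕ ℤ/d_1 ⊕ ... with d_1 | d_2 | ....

Answer: M ≅ ℤ^1 ⊕ ℤ/2 ⊕ ℤ/2

Derivation:
rank_ℚ(R)=2; free=3−2=1
SNF(R) diag = [2, 2] → torsion [2, 2]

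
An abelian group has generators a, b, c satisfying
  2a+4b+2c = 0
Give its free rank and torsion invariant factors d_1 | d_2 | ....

rank_ℚ(R)=1; free=3−1=2
SNF(R) diag = [2] → torsion [2]

Answer: M ≅ ℤ^2 ⊕ ℤ/2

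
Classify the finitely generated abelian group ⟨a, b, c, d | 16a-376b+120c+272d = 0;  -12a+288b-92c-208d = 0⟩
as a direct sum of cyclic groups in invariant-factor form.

Answer: M ≅ ℤ^2 ⊕ ℤ/4 ⊕ ℤ/8

Derivation:
rank_ℚ(R)=2; free=4−2=2
SNF(R) diag = [4, 8] → torsion [4, 8]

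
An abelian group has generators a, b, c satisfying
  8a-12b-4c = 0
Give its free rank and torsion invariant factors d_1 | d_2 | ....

Answer: M ≅ ℤ^2 ⊕ ℤ/4

Derivation:
rank_ℚ(R)=1; free=3−1=2
SNF(R) diag = [4] → torsion [4]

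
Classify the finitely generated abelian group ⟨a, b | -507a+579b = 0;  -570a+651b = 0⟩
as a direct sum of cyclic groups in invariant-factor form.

rank_ℚ(R)=2; free=2−2=0
SNF(R) diag = [3, 9] → torsion [3, 9]

Answer: M ≅ ℤ/3 ⊕ ℤ/9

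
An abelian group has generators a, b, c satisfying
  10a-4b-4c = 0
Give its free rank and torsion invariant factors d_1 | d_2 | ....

Answer: M ≅ ℤ^2 ⊕ ℤ/2

Derivation:
rank_ℚ(R)=1; free=3−1=2
SNF(R) diag = [2] → torsion [2]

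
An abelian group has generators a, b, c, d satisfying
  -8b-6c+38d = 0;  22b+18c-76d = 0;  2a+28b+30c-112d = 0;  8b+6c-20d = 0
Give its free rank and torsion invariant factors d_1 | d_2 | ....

rank_ℚ(R)=4; free=4−4=0
SNF(R) diag = [2, 2, 6, 18] → torsion [2, 2, 6, 18]

Answer: M ≅ ℤ/2 ⊕ ℤ/2 ⊕ ℤ/6 ⊕ ℤ/18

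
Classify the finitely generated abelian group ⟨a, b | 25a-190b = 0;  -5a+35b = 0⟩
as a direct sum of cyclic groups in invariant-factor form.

Answer: M ≅ ℤ/5 ⊕ ℤ/15

Derivation:
rank_ℚ(R)=2; free=2−2=0
SNF(R) diag = [5, 15] → torsion [5, 15]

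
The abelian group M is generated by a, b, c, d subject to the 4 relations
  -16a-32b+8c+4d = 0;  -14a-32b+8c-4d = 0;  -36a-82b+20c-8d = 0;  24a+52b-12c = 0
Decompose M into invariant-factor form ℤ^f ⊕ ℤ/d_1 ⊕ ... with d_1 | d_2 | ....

Answer: M ≅ ℤ/2 ⊕ ℤ/2 ⊕ ℤ/4 ⊕ ℤ/4

Derivation:
rank_ℚ(R)=4; free=4−4=0
SNF(R) diag = [2, 2, 4, 4] → torsion [2, 2, 4, 4]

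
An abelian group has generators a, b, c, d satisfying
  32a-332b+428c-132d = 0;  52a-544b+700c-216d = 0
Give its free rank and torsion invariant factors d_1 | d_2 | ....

Answer: M ≅ ℤ^2 ⊕ ℤ/4 ⊕ ℤ/12

Derivation:
rank_ℚ(R)=2; free=4−2=2
SNF(R) diag = [4, 12] → torsion [4, 12]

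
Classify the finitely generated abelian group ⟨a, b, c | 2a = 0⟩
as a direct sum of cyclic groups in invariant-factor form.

rank_ℚ(R)=1; free=3−1=2
SNF(R) diag = [2] → torsion [2]

Answer: M ≅ ℤ^2 ⊕ ℤ/2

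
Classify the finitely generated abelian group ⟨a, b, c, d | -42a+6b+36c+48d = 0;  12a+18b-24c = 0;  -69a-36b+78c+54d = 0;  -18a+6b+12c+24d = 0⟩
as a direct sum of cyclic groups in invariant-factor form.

Answer: M ≅ ℤ/3 ⊕ ℤ/6 ⊕ ℤ/12 ⊕ ℤ/24

Derivation:
rank_ℚ(R)=4; free=4−4=0
SNF(R) diag = [3, 6, 12, 24] → torsion [3, 6, 12, 24]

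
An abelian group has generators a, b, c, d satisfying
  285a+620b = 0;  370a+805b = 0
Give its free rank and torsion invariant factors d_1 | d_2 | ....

Answer: M ≅ ℤ^2 ⊕ ℤ/5 ⊕ ℤ/5

Derivation:
rank_ℚ(R)=2; free=4−2=2
SNF(R) diag = [5, 5] → torsion [5, 5]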